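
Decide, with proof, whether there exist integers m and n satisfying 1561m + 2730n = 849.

There are no such integers.

Both 1561 and 2730 are divisible by gcd(1561, 2730) = 7, hence so is any combination 1561m + 2730n.
But 849 is not a multiple of 7 (it leaves remainder 2).
Hence no integers m, n satisfy the equation.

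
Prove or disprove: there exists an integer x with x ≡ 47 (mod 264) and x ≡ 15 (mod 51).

There is no such integer.

Both moduli are multiples of 3 = gcd(264, 51), so any solution would satisfy x ≡ 47 and x ≡ 15 modulo 3 simultaneously.
These are incompatible: 47 − 15 = 32 is not divisible by 3.
Therefore no such x exists.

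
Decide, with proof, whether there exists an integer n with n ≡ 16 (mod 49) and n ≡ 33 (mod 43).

The moduli 49 and 43 are coprime, so by the Chinese Remainder Theorem a unique solution modulo 2107 exists.
Write n = 16 + 49t and require 16 + 49t ≡ 33 (mod 43), i.e. 49t ≡ 17 (mod 43).
49 ≡ 6 (mod 43), so this reads 6t ≡ 17 (mod 43). Invert 6 mod 43 by the Euclidean algorithm: 43 = 7·6 + 1, 6 = 6·1 + 0; back-substituting, 1 = 43 − 7·6. Hence 6·(-7) ≡ 1, so 6⁻¹ ≡ -7 ≡ 36 (mod 43).
Therefore t ≡ 36·17 = 612 ≡ 10 (mod 43).
With t = 10: n = 16 + 49·10 = 506.
Check: 506 mod 49 = 16, 506 mod 43 = 33. ✓

n = 506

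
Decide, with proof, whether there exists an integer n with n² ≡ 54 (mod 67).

n = 11

Take n = 11. Then 11² = 121 = 1·67 + 54, so 11² ≡ 54 (mod 67).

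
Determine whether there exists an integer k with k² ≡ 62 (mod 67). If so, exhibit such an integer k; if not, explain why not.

k = 14

k = 14 works: 14² = 196, and 196 − 62 = 134 = 2·67.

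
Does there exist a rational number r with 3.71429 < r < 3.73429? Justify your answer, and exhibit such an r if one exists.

r = 41/11

Multiplying by 11: 11·3.71429 = 40.85719 and 11·3.73429 = 41.07719, so the integer 41 lies strictly between them.
Hence 41/11 is a rational number with 3.71429 < 41/11 < 3.73429.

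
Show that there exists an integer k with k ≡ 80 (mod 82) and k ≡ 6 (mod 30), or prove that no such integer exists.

The moduli are not coprime: gcd(82, 30) = 2. Compatibility requires 2 ∣ (6 − 80) = -74, which holds, so solutions exist.
Write k = 80 + 82t. Then 82t ≡ 6 − 80 ≡ 16 (mod 30); dividing through by 2 gives 41t ≡ 8 (mod 15).
41 ≡ 11 (mod 15), so this reads 11t ≡ 8 (mod 15). To invert 11 modulo 15: 15 = 1·11 + 4, 11 = 2·4 + 3, 4 = 1·3 + 1, 3 = 3·1 + 0, and unwinding, 1 = 4 − 1·3 = 4 − (11 − 2·4) = −11 + 3·4 = −11 + 3·(15 − 1·11) = 3·15 − 4·11. Thus 11⁻¹ ≡ -4 ≡ 11 (mod 15).
Therefore t ≡ 11·8 = 88 ≡ 13 (mod 15).
Then k = 80 + 82·13 = 1146.
Verify: 1146 = 13·82 + 80 and 1146 = 38·30 + 6. ✓

k = 1146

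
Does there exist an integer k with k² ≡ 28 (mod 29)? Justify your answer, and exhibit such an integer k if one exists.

k = 17

Take k = 17. Then 17² = 289 = 9·29 + 28, so 17² ≡ 28 (mod 29).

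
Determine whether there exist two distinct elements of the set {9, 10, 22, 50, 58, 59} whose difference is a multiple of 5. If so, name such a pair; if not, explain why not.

9 mod 5 = 4 and 59 mod 5 = 4, so 59 − 9 = 50 = 10·5.

9 and 59 are such a pair.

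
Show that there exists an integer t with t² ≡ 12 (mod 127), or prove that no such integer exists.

No, no such integer exists.

127 is prime, so by Euler's criterion 12 is a square mod 127 iff 12^((127−1)/2) = 12^63 ≡ 1 (mod 127).
Repeated squaring mod 127: 12^2 = 144 ≡ 17; 12^4 ≡ 17² = 289 ≡ 35; 12^8 ≡ 35² = 1225 ≡ 82; 12^16 ≡ 82² = 6724 ≡ 120; 12^32 ≡ 120² = 14400 ≡ 49.
Since 63 = 32 + 16 + 8 + 4 + 2 + 1, 12^63 ≡ 49 · 120 · 82 · 35 · 17 · 12; multiplying out mod 127: 49·120 = 5880 ≡ 38, then 38·82 = 3116 ≡ 68, then 68·35 = 2380 ≡ 94, then 94·17 = 1598 ≡ 74, then 74·12 = 888 ≡ 126. Thus 12^63 ≡ 126 ≡ −1 (mod 127).
The value −1 means 12 is a non-residue modulo 127, so t² ≡ 12 (mod 127) is impossible.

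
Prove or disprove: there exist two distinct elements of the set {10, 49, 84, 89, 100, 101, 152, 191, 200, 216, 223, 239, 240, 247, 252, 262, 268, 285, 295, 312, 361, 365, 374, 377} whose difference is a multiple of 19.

The pair (10, 200) works.

Reduce each element mod 19: 10↦10, 49↦11, 84↦8, 89↦13, 100↦5, 101↦6, 152↦0, 191↦1, 200↦10, 216↦7, 223↦14, 239↦11, 240↦12, 247↦0, 252↦5, 262↦15, 268↦2, 285↦0, 295↦10, 312↦8, 361↦0, 365↦4, 374↦13, 377↦16. The residue 10 repeats (at 10 and 200), and 200 − 10 = 190 = 10·19.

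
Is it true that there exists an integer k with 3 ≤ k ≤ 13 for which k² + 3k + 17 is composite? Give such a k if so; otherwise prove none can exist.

k = 10

At k = 10: 10² + 3·10 + 17 = 147 = 3·49, which is composite.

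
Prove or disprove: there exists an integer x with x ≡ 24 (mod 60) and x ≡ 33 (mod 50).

Reduce both congruences modulo 10, which divides 60 and 50: they say x ≡ 24 (mod 10) and x ≡ 33 (mod 10).
But 24 mod 10 = 4 while 33 mod 10 = 3, a contradiction.
Hence the system has no solution.

No, no such integer exists.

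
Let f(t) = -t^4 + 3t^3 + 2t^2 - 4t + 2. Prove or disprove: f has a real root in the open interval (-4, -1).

Yes, f has a root in the interval.

f(-4) = -398 and f(-1) = 4, which have opposite signs.
Since f is a polynomial it is continuous on [-4, -1].
By the Intermediate Value Theorem, f takes the value 0 somewhere in the open interval.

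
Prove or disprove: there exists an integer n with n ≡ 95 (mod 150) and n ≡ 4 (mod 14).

No such integer exists.

Both moduli are multiples of 2 = gcd(150, 14), so any solution would satisfy n ≡ 95 and n ≡ 4 modulo 2 simultaneously.
However 95 ≡ 1 and 4 ≡ 0 (mod 2), and 1 ≠ 0.
Therefore no such n exists.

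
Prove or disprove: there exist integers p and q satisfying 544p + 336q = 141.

There are no such integers.

Any value of 544p + 336q is a multiple of gcd(544, 336) = 16.
However 141 leaves remainder 13 on division by 16.
Therefore 544p + 336q = 141 has no solution in integers.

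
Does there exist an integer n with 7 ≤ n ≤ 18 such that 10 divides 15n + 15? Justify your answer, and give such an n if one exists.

n = 7 works, since 15·7 + 15 = 120 = 12·10.

n = 7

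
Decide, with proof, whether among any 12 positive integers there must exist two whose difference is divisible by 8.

There are exactly 8 possible remainders on division by 8.
Placing 12 integers into 8 classes, some class receives at least two — say a and b.
Equal remainders mean a − b ≡ 0 (mod 8), so 8 divides their difference.

True.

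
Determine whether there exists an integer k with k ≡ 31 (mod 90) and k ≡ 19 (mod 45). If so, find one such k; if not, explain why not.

No such integer exists.

Both moduli are multiples of 45 = gcd(90, 45), so any solution would satisfy k ≡ 31 and k ≡ 19 modulo 45 simultaneously.
However 31 ≡ 31 and 19 ≡ 19 (mod 45), and 31 ≠ 19.
Hence the system has no solution.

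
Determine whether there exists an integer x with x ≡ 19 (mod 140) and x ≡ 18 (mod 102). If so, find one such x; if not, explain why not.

gcd(140, 102) = 2. If x ≡ 19 (mod 140) and x ≡ 18 (mod 102), then x ≡ 19 (mod 2) and x ≡ 18 (mod 2).
But 19 mod 2 = 1 while 18 mod 2 = 0, a contradiction.
Hence the system has no solution.

There is no such integer.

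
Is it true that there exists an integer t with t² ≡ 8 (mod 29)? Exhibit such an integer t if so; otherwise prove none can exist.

Apply Euler's criterion with the prime 29: 8 is a quadratic residue iff 8^14 ≡ 1 (mod 29), and a non-residue iff it is ≡ −1.
Squaring successively (mod 29): 8^2 = 64 ≡ 6; 8^4 ≡ 6² = 36 ≡ 7; 8^8 ≡ 7² = 49 ≡ 20.
Since 14 = 8 + 4 + 2, 8^14 ≡ 20 · 7 · 6; multiplying out mod 29: 20·7 = 140 ≡ 24, then 24·6 = 144 ≡ 28. Thus 8^14 ≡ 28 ≡ −1 (mod 29).
By Euler's criterion 8 is a quadratic non-residue mod 29: no t satisfies t² ≡ 8 (mod 29).

There is no such integer.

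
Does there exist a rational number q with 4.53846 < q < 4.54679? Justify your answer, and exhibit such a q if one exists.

Look for a denominator N such that an integer falls strictly between N·4.53846 and N·4.54679. N = 11 works: 11·4.53846 = 49.92306 < 50 < 50.01469 = 11·4.54679.
Hence 50/11 is a rational number with 4.53846 < 50/11 < 4.54679.

q = 50/11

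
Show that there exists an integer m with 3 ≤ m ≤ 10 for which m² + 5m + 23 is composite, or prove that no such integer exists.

There is no such integer m in that range.

The values for m = 3, 4, …, 10 are 47, 59, 73, 89, 107, 127, 149, 173, and each of these is prime.
So no value in the range makes the expression composite.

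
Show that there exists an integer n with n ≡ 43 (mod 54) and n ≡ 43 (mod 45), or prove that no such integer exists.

n = 43

The moduli are not coprime: gcd(54, 45) = 9. Compatibility requires 9 ∣ (43 − 43) = 0, which holds, so solutions exist.
The smallest candidate n = 43 works directly: 43 ≡ 43 (mod 45).
Verify: 43 = 0·54 + 43 and 43 = 0·45 + 43. ✓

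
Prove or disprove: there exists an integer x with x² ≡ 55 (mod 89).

x = 12 works: 12² = 144, and 144 − 55 = 89 = 1·89.

x = 12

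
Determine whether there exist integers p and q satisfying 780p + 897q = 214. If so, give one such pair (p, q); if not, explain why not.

gcd(780, 897) = 39, so every integer of the form 780p + 897q is a multiple of 39.
But 214 is not a multiple of 39 (it leaves remainder 19).
So the equation is unsolvable over ℤ.

No such integers exist.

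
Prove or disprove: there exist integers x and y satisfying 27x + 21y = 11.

gcd(27, 21) = 3, so every integer of the form 27x + 21y is a multiple of 3.
But 11 = 3·3 + 2, so 3 ∤ 11.
Hence no integers x, y satisfy the equation.

No, no such integers exist.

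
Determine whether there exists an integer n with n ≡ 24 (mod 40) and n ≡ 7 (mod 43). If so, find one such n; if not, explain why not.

n = 824

Since 40 and 43 share no common factor, CRT says the pair of congruences has a solution (unique mod 1720).
Write n = 24 + 40t and require 24 + 40t ≡ 7 (mod 43), i.e. 40t ≡ 26 (mod 43).
Note 40·14 = 560 ≡ 1 (mod 43) (as 560 − 1 = 13·43), so 40⁻¹ ≡ 14.
Multiplying by 14: t ≡ 14·26 = 364 ≡ 20 (mod 43).
Taking t = 20 gives n = 24 + 40·20 = 824.
Indeed 824 ≡ 24 (mod 40) and 824 ≡ 7 (mod 43).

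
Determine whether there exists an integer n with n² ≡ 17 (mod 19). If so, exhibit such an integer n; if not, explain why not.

Take n = 6. Then 6² = 36 = 1·19 + 17, so 6² ≡ 17 (mod 19).

n = 6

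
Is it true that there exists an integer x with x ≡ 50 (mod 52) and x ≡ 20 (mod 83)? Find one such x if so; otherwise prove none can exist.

x = 518

gcd(52, 83) = 1, so the Chinese Remainder Theorem guarantees exactly one residue class mod 4316 satisfying both.
Any solution of the first congruence is x = 50 + 52t; substituting into the second, 52t ≡ 20 − 50 ≡ 53 (mod 83).
To invert 52 modulo 83: 83 = 1·52 + 31, 52 = 1·31 + 21, 31 = 1·21 + 10, 21 = 2·10 + 1, 10 = 10·1 + 0, and unwinding, 1 = 21 − 2·10 = 21 − 2·(31 − 1·21) = −2·31 + 3·21 = −2·31 + 3·(52 − 1·31) = 3·52 − 5·31 = 3·52 − 5·(83 − 1·52) = −5·83 + 8·52. Thus 52⁻¹ ≡ 8 (mod 83).
Multiplying by 8: t ≡ 8·53 = 424 ≡ 9 (mod 83).
With t = 9: x = 50 + 52·9 = 518.
Indeed 518 ≡ 50 (mod 52) and 518 ≡ 20 (mod 83).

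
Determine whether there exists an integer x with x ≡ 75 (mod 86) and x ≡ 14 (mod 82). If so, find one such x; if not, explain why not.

There is no such integer.

gcd(86, 82) = 2. If x ≡ 75 (mod 86) and x ≡ 14 (mod 82), then x ≡ 75 (mod 2) and x ≡ 14 (mod 2).
These are incompatible: 75 − 14 = 61 is not divisible by 2.
Therefore no such x exists.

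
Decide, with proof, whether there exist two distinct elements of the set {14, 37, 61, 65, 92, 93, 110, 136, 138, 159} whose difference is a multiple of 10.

Residues mod 10: 14↦4, 37↦7, 61↦1, 65↦5, 92↦2, 93↦3, 110↦0, 136↦6, 138↦8, 159↦9.
These 10 residues are pairwise different, hence no difference of two elements is divisible by 10.

No, no such pair exists.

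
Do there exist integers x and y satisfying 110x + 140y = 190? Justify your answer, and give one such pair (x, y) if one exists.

Every value of 110x + 140y is a multiple of gcd(110, 140) = 10; since 10 ∣ 190, solutions exist.
Dividing through by 10 reduces the equation to 11x + 14y = 19.
Run the Euclidean algorithm on 14 and 11: 14 = 1·11 + 3, 11 = 3·3 + 2, 3 = 1·2 + 1, 2 = 2·1 + 0.
Working back up the chain: 1 = 3 − 1·2 = 3 − (11 − 3·3) = −11 + 4·3 = −11 + 4·(14 − 1·11) = 4·14 − 5·11. So 11·(-5) + 14·4 = 1.
Scaling by 19 gives the particular solution (x, y) = (-95, 76).
Shifting by a multiple of (14, −11) keeps it a solution: x = -95 + 7·14 = 3, y = 76 − 7·11 = -1.
Indeed 110·3 + 140·(-1) = 330 − 140 = 190.

x = 3, y = -1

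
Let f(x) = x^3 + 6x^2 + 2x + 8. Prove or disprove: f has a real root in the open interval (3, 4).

The endpoint values f(3) = 95 and f(4) = 176 are both positive. Claim: f(x) > 0 for every x in (3, 4).
Substitute x = 3 + u, where 0 < u < 1 on the interval. Expanding, f(3 + u) = u^3 + 15u^2 + 65u + 95.
All 4 nonzero coefficients of this polynomial in u are positive; hence for u > 0 the value is a sum of positive terms (the constant 95 among them).
So f is strictly positive on (3, 4); no root exists in the interval.

No.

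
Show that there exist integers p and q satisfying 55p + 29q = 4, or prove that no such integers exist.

Since gcd(55, 29) = 1, every integer is an integer combination of 55 and 29.
Dividing repeatedly: 55 = 1·29 + 26, 29 = 1·26 + 3, 26 = 8·3 + 2, 3 = 1·2 + 1, 2 = 2·1 + 0.
Unwinding: 1 = 3 − 1·2 = 3 − (26 − 8·3) = −26 + 9·3 = −26 + 9·(29 − 1·26) = 9·29 − 10·26 = 9·29 − 10·(55 − 1·29) = −10·55 + 19·29, i.e. 55·(-10) + 29·19 = 1.
Multiplying through by 4: p = (-10)·4 = -40, q = 19·4 = 76 is a solution.
Shifting by a multiple of (29, −55) keeps it a solution: p = -40 + 2·29 = 18, q = 76 − 2·55 = -34.
Check: 55·18 + 29·(-34) = 990 − 986 = 4. ✓

p = 18, q = -34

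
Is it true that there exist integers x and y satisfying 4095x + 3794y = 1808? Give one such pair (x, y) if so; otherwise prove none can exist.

Both 4095 and 3794 are divisible by gcd(4095, 3794) = 7, hence so is any combination 4095x + 3794y.
But 1808 = 7·258 + 2, so 7 ∤ 1808.
Hence no integers x, y satisfy the equation.

There are no such integers.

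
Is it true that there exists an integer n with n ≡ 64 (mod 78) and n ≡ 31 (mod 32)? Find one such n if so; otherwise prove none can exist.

Reduce both congruences modulo 2, which divides 78 and 32: they say n ≡ 64 (mod 2) and n ≡ 31 (mod 2).
However 64 ≡ 0 and 31 ≡ 1 (mod 2), and 0 ≠ 1.
Hence the system has no solution.

No such integer exists.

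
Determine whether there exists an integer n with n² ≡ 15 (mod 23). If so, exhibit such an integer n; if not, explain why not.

23 is prime, so by Euler's criterion 15 is a square mod 23 iff 15^((23−1)/2) = 15^11 ≡ 1 (mod 23).
Repeated squaring mod 23: 15^2 = 225 ≡ 18; 15^4 ≡ 18² = 324 ≡ 2; 15^8 ≡ 2² = 4 ≡ 4.
Since 11 = 8 + 2 + 1, 15^11 ≡ 4 · 18 · 15; multiplying out mod 23: 4·18 = 72 ≡ 3, then 3·15 = 45 ≡ 22. Thus 15^11 ≡ 22 ≡ −1 (mod 23).
By Euler's criterion 15 is a quadratic non-residue mod 23: no n satisfies n² ≡ 15 (mod 23).

No such integer exists.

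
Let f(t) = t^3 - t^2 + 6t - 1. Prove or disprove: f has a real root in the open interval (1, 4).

Evaluate at the endpoints: f(1) = 5, f(4) = 71 — same sign (positive).
f'(t) = 3t^2 - 2t + 6 has discriminant (-2)² − 4·3·6 = -68 < 0, so f' has no real roots and is positive for every real t.
So f is strictly increasing; between 1 and 4 its values lie between f(1) = 5 and f(4) = 71, all positive. Therefore f has no root in (1, 4).

No such root exists.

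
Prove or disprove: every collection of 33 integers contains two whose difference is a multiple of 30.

Yes.

Partition the integers by their residue mod 30; there are 30 classes.
With 33 integers and only 30 classes, the pigeonhole principle forces two of them, say a and b, into the same class.
Their difference a − b is then a multiple of 30.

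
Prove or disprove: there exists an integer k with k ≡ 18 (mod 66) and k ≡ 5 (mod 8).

No, no such integer exists.

gcd(66, 8) = 2. If k ≡ 18 (mod 66) and k ≡ 5 (mod 8), then k ≡ 18 (mod 2) and k ≡ 5 (mod 2).
But 18 mod 2 = 0 while 5 mod 2 = 1, a contradiction.
So no integer satisfies both congruences.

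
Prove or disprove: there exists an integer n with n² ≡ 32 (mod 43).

43 is prime, so by Euler's criterion 32 is a square mod 43 iff 32^((43−1)/2) = 32^21 ≡ 1 (mod 43).
Squaring successively (mod 43): 32^2 = 1024 ≡ 35; 32^4 ≡ 35² = 1225 ≡ 21; 32^8 ≡ 21² = 441 ≡ 11; 32^16 ≡ 11² = 121 ≡ 35.
Since 21 = 16 + 4 + 1, 32^21 ≡ 35 · 21 · 32; multiplying out mod 43: 35·21 = 735 ≡ 4, then 4·32 = 128 ≡ 42. Thus 32^21 ≡ 42 ≡ −1 (mod 43).
The value −1 means 32 is a non-residue modulo 43, so n² ≡ 32 (mod 43) is impossible.

No such integer exists.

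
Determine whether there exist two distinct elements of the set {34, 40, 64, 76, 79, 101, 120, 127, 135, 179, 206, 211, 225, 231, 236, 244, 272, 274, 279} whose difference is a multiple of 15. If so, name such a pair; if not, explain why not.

The pair (34, 64) works.

Reduce each element mod 15: 34↦4, 40↦10, 64↦4, 76↦1, 79↦4, 101↦11, 120↦0, 127↦7, 135↦0, 179↦14, 206↦11, 211↦1, 225↦0, 231↦6, 236↦11, 244↦4, 272↦2, 274↦4, 279↦9. The residue 4 repeats (at 34 and 64), and 64 − 34 = 30 = 2·15.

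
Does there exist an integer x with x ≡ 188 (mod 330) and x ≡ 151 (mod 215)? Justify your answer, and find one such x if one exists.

gcd(330, 215) = 5. If x ≡ 188 (mod 330) and x ≡ 151 (mod 215), then x ≡ 188 (mod 5) and x ≡ 151 (mod 5).
However 188 ≡ 3 and 151 ≡ 1 (mod 5), and 3 ≠ 1.
So no integer satisfies both congruences.

There is no such integer.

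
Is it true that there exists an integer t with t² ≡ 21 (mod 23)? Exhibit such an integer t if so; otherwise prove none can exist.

There is no such integer.

23 is prime, so by Euler's criterion 21 is a square mod 23 iff 21^((23−1)/2) = 21^11 ≡ 1 (mod 23).
Repeated squaring mod 23: 21^2 = 441 ≡ 4; 21^4 ≡ 4² = 16 ≡ 16; 21^8 ≡ 16² = 256 ≡ 3.
Since 11 = 8 + 2 + 1, 21^11 ≡ 3 · 4 · 21; multiplying out mod 23: 3·4 = 12 ≡ 12, then 12·21 = 252 ≡ 22. Thus 21^11 ≡ 22 ≡ −1 (mod 23).
The value −1 means 21 is a non-residue modulo 23, so t² ≡ 21 (mod 23) is impossible.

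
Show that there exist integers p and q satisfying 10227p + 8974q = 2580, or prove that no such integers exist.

gcd(10227, 8974) = 7, so every integer of the form 10227p + 8974q is a multiple of 7.
However 2580 leaves remainder 4 on division by 7.
Hence no integers p, q satisfy the equation.

There are no such integers.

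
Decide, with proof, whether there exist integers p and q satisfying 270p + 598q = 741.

Both 270 and 598 are divisible by gcd(270, 598) = 2, hence so is any combination 270p + 598q.
But 741 is not a multiple of 2 (it leaves remainder 1).
So the equation is unsolvable over ℤ.

No, no such integers exist.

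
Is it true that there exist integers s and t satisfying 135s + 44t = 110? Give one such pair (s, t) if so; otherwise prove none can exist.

s = 22, t = -65

135 and 44 are coprime, so 135s + 44t ranges over all of ℤ.
Dividing repeatedly: 135 = 3·44 + 3, 44 = 14·3 + 2, 3 = 1·2 + 1, 2 = 2·1 + 0.
Working back up the chain: 1 = 3 − 1·2 = 3 − (44 − 14·3) = −44 + 15·3 = −44 + 15·(135 − 3·44) = 15·135 − 46·44. So 135·15 + 44·(-46) = 1.
Scaling by 110 gives the particular solution (s, t) = (1650, -5060).
Subtracting 37·44 from s and adding 37·135 to t gives the tidier solution (22, -65).
Check: 135·22 + 44·(-65) = 2970 − 2860 = 110. ✓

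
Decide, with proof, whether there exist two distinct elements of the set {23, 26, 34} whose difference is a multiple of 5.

Reduce each element modulo 5: 23↦3, 26↦1, 34↦4.
No residue repeats among the 3 elements, so no pair has difference ≡ 0 (mod 5).

No such pair exists.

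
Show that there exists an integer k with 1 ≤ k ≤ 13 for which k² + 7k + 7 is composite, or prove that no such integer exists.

k = 10

At k = 10: 10² + 7·10 + 7 = 177 = 3·59, which is composite.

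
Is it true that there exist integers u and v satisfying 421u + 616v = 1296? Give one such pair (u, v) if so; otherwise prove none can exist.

Since gcd(421, 616) = 1, every integer is an integer combination of 421 and 616.
Run the Euclidean algorithm on 616 and 421: 616 = 1·421 + 195, 421 = 2·195 + 31, 195 = 6·31 + 9, 31 = 3·9 + 4, 9 = 2·4 + 1, 4 = 4·1 + 0.
Back-substituting, 1 = 9 − 2·4 = 9 − 2·(31 − 3·9) = −2·31 + 7·9 = −2·31 + 7·(195 − 6·31) = 7·195 − 44·31 = 7·195 − 44·(421 − 2·195) = −44·421 + 95·195 = −44·421 + 95·(616 − 1·421) = 95·616 − 139·421; that is, 421·(-139) + 616·95 = 1.
Scaling by 1296 gives the particular solution (u, v) = (-180144, 123120).
Shifting by a multiple of (616, −421) keeps it a solution: u = -180144 + 293·616 = 344, v = 123120 − 293·421 = -233.
Indeed 421·344 + 616·(-233) = 144824 − 143528 = 1296.

u = 344, v = -233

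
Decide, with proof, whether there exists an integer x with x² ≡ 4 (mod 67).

x = 65

Take x = 65. Then 65² = 4225 = 63·67 + 4, so 65² ≡ 4 (mod 67).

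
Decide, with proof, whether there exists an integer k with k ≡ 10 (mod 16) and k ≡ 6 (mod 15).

k = 186

Since 16 and 15 share no common factor, CRT says the pair of congruences has a solution (unique mod 240).
Write k = 10 + 16t and require 10 + 16t ≡ 6 (mod 15), i.e. 16t ≡ 11 (mod 15).
16 ≡ 1 (mod 15), so this reads 1t ≡ 11 (mod 15). So t ≡ 11 (mod 15).
Taking t = 11 gives k = 10 + 16·11 = 186.
Indeed 186 ≡ 10 (mod 16) and 186 ≡ 6 (mod 15).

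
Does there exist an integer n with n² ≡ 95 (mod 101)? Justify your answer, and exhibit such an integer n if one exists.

Take n = 87. Then 87² = 7569 = 74·101 + 95, so 87² ≡ 95 (mod 101).

n = 87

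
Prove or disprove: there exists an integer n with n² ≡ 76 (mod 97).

No, no such integer exists.

Apply Euler's criterion with the prime 97: 76 is a quadratic residue iff 76^48 ≡ 1 (mod 97), and a non-residue iff it is ≡ −1.
Repeated squaring mod 97: 76^2 = 5776 ≡ 53; 76^4 ≡ 53² = 2809 ≡ 93; 76^8 ≡ 93² = 8649 ≡ 16; 76^16 ≡ 16² = 256 ≡ 62; 76^32 ≡ 62² = 3844 ≡ 61.
Since 48 = 32 + 16, 76^48 ≡ 61 · 62; multiplying out mod 97: 61·62 = 3782 ≡ 96. Thus 76^48 ≡ 96 ≡ −1 (mod 97).
The value −1 means 76 is a non-residue modulo 97, so n² ≡ 76 (mod 97) is impossible.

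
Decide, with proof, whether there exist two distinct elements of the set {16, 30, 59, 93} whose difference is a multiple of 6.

No such pair exists.

Residues mod 6: 16↦4, 30↦0, 59↦5, 93↦3.
All 4 residues are distinct, so no two elements differ by a multiple of 6.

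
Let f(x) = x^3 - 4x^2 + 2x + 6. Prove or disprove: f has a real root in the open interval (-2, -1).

f(-2) = -22 and f(-1) = -1, both negative, so a sign-change argument is unavailable; we show f keeps this sign on the whole interval.
Substitute x = -1 − u, where 0 < u < 1 on the interval. Expanding, f(-1 − u) = -u^3 - 7u^2 - 13u - 1.
All 4 nonzero coefficients of this polynomial in u are negative; hence for u > 0 the value is a sum of negative terms (the constant -1 among them).
Therefore f(x) < 0 throughout (-2, -1), and f has no zero there.

No.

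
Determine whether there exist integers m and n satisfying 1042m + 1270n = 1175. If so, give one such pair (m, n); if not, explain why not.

Both 1042 and 1270 are divisible by gcd(1042, 1270) = 2, hence so is any combination 1042m + 1270n.
But 1175 is not a multiple of 2 (it leaves remainder 1).
So the equation is unsolvable over ℤ.

There are no such integers.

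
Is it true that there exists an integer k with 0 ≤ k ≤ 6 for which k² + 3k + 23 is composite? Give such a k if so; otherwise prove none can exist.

k = 5

At k = 5: 5² + 3·5 + 23 = 63 = 3·21, which is composite.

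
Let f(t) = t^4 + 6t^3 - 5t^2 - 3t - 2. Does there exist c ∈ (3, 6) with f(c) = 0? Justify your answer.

f(3) = 187 and f(6) = 2392, both positive, so a sign-change argument is unavailable; we show f keeps this sign on the whole interval.
Substitute t = 3 + u, where 0 < u < 3 on the interval. Expanding, f(3 + u) = u^4 + 18u^3 + 103u^2 + 237u + 187.
All 5 nonzero coefficients of this polynomial in u are positive; hence for u > 0 the value is a sum of positive terms (the constant 187 among them).
So f is strictly positive on (3, 6); no root exists in the interval.

No such root exists.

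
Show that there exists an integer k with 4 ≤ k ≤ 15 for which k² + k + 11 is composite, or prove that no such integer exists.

At k = 14: 14² + 14 + 11 = 221 = 13·17, which is composite.

k = 14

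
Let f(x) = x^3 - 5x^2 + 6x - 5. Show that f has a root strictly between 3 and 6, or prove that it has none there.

f(3) = -5 and f(6) = 67, which have opposite signs.
f is continuous everywhere (it is a polynomial), in particular on [3, 6].
By the Intermediate Value Theorem f must vanish at some point of (3, 6).

Yes, f has a root in the interval.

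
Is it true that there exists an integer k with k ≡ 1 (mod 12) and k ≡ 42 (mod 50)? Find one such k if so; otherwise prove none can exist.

Reduce both congruences modulo 2, which divides 12 and 50: they say k ≡ 1 (mod 2) and k ≡ 42 (mod 2).
These are incompatible: 1 − 42 = -41 is not divisible by 2.
So no integer satisfies both congruences.

There is no such integer.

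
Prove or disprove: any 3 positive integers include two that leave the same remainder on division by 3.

No; for instance {10, 11, 12} is a counterexample.

Take the 3 consecutive integers 10, 11, 12: their residues mod 3 are all distinct because 3 ≤ 3.
Hence this collection has no pair with equal remainders mod 3, disproving the claim.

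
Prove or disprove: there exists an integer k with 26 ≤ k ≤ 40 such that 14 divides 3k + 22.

k = 30

k = 30 works, since 3·30 + 22 = 112 = 8·14.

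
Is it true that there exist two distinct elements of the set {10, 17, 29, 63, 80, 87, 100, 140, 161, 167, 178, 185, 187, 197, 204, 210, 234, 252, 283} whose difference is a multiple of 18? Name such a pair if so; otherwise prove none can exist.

Reduce each element mod 18: 10↦10, 17↦17, 29↦11, 63↦9, 80↦8, 87↦15, 100↦10, 140↦14, 161↦17, 167↦5, 178↦16, 185↦5, 187↦7, 197↦17, 204↦6, 210↦12, 234↦0, 252↦0, 283↦13. The residue 10 repeats (at 10 and 100), and 100 − 10 = 90 = 5·18.

Yes: 10 and 100.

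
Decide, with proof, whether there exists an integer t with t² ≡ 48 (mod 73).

t = 11

t = 11 works: 11² = 121, and 121 − 48 = 73 = 1·73.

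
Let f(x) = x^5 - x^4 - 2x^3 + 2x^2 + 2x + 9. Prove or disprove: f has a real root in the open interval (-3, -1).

f(-3) = -249 and f(-1) = 9, which have opposite signs.
Since f is a polynomial it is continuous on [-3, -1].
By the Intermediate Value Theorem, f takes the value 0 somewhere in the open interval.

Such a root exists.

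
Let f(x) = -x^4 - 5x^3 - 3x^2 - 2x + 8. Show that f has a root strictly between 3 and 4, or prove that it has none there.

The endpoint values f(3) = -241 and f(4) = -624 are both negative. Claim: f(x) < 0 for every x in (3, 4).
Shift to the endpoint 3: with x = 3 + u (0 < u < 1), one computes f(3 + u) = -u^4 - 17u^3 - 102u^2 - 263u - 241.
All 5 nonzero coefficients of this polynomial in u are negative; hence for u > 0 the value is a sum of negative terms (the constant -241 among them).
Therefore f(x) < 0 throughout (3, 4), and f has no zero there.

f has no root in that interval.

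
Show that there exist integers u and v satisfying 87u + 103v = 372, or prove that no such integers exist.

u = 54, v = -42

Since gcd(87, 103) = 1, every integer is an integer combination of 87 and 103.
Euclidean algorithm: 103 = 1·87 + 16, 87 = 5·16 + 7, 16 = 2·7 + 2, 7 = 3·2 + 1, 2 = 2·1 + 0.
Back-substituting, 1 = 7 − 3·2 = 7 − 3·(16 − 2·7) = −3·16 + 7·7 = −3·16 + 7·(87 − 5·16) = 7·87 − 38·16 = 7·87 − 38·(103 − 1·87) = −38·103 + 45·87; that is, 87·45 + 103·(-38) = 1.
Scaling by 372 gives the particular solution (u, v) = (16740, -14136).
Subtracting 162·103 from u and adding 162·87 to v gives the tidier solution (54, -42).
Indeed 87·54 + 103·(-42) = 4698 − 4326 = 372.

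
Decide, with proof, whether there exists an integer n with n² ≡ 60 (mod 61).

n = 50

n = 50 works: 50² = 2500, and 2500 − 60 = 2440 = 40·61.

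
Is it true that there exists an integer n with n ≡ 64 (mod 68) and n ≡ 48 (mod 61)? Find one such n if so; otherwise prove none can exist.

Since 68 and 61 share no common factor, CRT says the pair of congruences has a solution (unique mod 4148).
Any solution of the first congruence is n = 64 + 68t; substituting into the second, 68t ≡ 48 − 64 ≡ 45 (mod 61).
68 ≡ 7 (mod 61), so this reads 7t ≡ 45 (mod 61). Since 7·35 = 245 = 4·61 + 1, the inverse of 7 mod 61 is 35.
Multiplying by 35: t ≡ 35·45 = 1575 ≡ 50 (mod 61).
Taking t = 50 gives n = 64 + 68·50 = 3464.
Verify: 3464 = 50·68 + 64 and 3464 = 56·61 + 48. ✓

n = 3464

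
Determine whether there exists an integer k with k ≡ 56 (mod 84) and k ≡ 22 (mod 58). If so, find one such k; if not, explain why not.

k = 1820

gcd(84, 58) = 2. A simultaneous solution exists iff 56 ≡ 22 (mod 2); here 56 mod 2 = 0 = 22 mod 2, so it does.
Write k = 56 + 84t. Then 84t ≡ 22 − 56 ≡ 24 (mod 58); dividing through by 2 gives 42t ≡ 12 (mod 29).
42 ≡ 13 (mod 29), so this reads 13t ≡ 12 (mod 29). Invert 13 mod 29 by the Euclidean algorithm: 29 = 2·13 + 3, 13 = 4·3 + 1, 3 = 3·1 + 0; back-substituting, 1 = 13 − 4·3 = 13 − 4·(29 − 2·13) = −4·29 + 9·13. Hence 13·9 ≡ 1, so 13⁻¹ ≡ 9 (mod 29).
Therefore t ≡ 9·12 = 108 ≡ 21 (mod 29).
Then k = 56 + 84·21 = 1820.
Check: 1820 mod 84 = 56, 1820 mod 58 = 22. ✓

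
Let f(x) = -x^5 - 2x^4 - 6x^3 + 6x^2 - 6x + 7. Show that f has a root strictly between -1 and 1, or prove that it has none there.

f(-1) = 24 and f(1) = -2, which have opposite signs.
As a polynomial, f is continuous on every closed interval.
By the Intermediate Value Theorem, f takes the value 0 somewhere in the open interval.

Such a root exists.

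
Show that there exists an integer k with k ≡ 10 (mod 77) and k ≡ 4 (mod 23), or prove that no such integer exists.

k = 395

Since 77 and 23 share no common factor, CRT says the pair of congruences has a solution (unique mod 1771).
Write k = 10 + 77t and require 10 + 77t ≡ 4 (mod 23), i.e. 77t ≡ 17 (mod 23).
77 ≡ 8 (mod 23), so this reads 8t ≡ 17 (mod 23). Invert 8 mod 23 by the Euclidean algorithm: 23 = 2·8 + 7, 8 = 1·7 + 1, 7 = 7·1 + 0; back-substituting, 1 = 8 − 1·7 = 8 − (23 − 2·8) = −23 + 3·8. Hence 8·3 ≡ 1, so 8⁻¹ ≡ 3 (mod 23).
Therefore t ≡ 3·17 = 51 ≡ 5 (mod 23).
With t = 5: k = 10 + 77·5 = 395.
Verify: 395 = 5·77 + 10 and 395 = 17·23 + 4. ✓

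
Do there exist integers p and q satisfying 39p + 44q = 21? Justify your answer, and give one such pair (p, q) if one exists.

p = 31, q = -27

39 and 44 are coprime, so 39p + 44q ranges over all of ℤ.
Dividing repeatedly: 44 = 1·39 + 5, 39 = 7·5 + 4, 5 = 1·4 + 1, 4 = 4·1 + 0.
Working back up the chain: 1 = 5 − 1·4 = 5 − (39 − 7·5) = −39 + 8·5 = −39 + 8·(44 − 1·39) = 8·44 − 9·39. So 39·(-9) + 44·8 = 1.
Multiplying through by 21: p = (-9)·21 = -189, q = 8·21 = 168 is a solution.
Shifting by a multiple of (44, −39) keeps it a solution: p = -189 + 5·44 = 31, q = 168 − 5·39 = -27.
Check: 39·31 + 44·(-27) = 1209 − 1188 = 21. ✓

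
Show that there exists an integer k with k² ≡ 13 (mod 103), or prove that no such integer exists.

k = 61 works: 61² = 3721, and 3721 − 13 = 3708 = 36·103.

k = 61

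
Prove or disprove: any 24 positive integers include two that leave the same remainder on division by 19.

Yes, this is always true.

There are exactly 19 possible remainders on division by 19.
Since 24 > 19, two of the 24 integers must share a residue class by the pigeonhole principle; call them a and b.
That is, a and b leave the same remainder on division by 19, as claimed.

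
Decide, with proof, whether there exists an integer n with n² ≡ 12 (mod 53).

Apply Euler's criterion with the prime 53: 12 is a quadratic residue iff 12^26 ≡ 1 (mod 53), and a non-residue iff it is ≡ −1.
Squaring successively (mod 53): 12^2 = 144 ≡ 38; 12^4 ≡ 38² = 1444 ≡ 13; 12^8 ≡ 13² = 169 ≡ 10; 12^16 ≡ 10² = 100 ≡ 47.
Since 26 = 16 + 8 + 2, 12^26 ≡ 47 · 10 · 38; multiplying out mod 53: 47·10 = 470 ≡ 46, then 46·38 = 1748 ≡ 52. Thus 12^26 ≡ 52 ≡ −1 (mod 53).
The value −1 means 12 is a non-residue modulo 53, so n² ≡ 12 (mod 53) is impossible.

No, no such integer exists.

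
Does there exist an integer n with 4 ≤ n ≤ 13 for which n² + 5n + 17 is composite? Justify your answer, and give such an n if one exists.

At n = 12: 12² + 5·12 + 17 = 221 = 13·17, which is composite.

n = 12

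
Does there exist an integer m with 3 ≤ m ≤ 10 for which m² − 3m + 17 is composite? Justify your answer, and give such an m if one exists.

At m = 6: 6² − 3·6 + 17 = 35 = 5·7, which is composite.

m = 6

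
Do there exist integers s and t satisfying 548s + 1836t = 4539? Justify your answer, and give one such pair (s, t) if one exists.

Any value of 548s + 1836t is a multiple of gcd(548, 1836) = 4.
But 4539 is not a multiple of 4 (it leaves remainder 3).
Hence no integers s, t satisfy the equation.

No, no such integers exist.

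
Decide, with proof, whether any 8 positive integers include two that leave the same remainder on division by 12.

Consider the 8 integers 21, 22, …, 28. They lie in distinct residue classes modulo 12, since 8 ≤ 12.
So no two of them leave the same remainder on division by 12; the claim fails for this set.

No; for instance {21, 22, 23, 24, 25, 26, 27, 28} is a counterexample.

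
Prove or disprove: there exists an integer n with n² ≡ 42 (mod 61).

Take n = 15. Then 15² = 225 = 3·61 + 42, so 15² ≡ 42 (mod 61).

n = 15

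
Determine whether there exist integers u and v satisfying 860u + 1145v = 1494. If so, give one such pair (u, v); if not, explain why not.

No, no such integers exist.

gcd(860, 1145) = 5, so every integer of the form 860u + 1145v is a multiple of 5.
But 1494 = 5·298 + 4, so 5 ∤ 1494.
So the equation is unsolvable over ℤ.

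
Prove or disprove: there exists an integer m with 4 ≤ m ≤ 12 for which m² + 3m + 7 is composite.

m = 7

At m = 7: 7² + 3·7 + 7 = 77 = 7·11, which is composite.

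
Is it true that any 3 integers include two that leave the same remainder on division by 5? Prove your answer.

No; for instance {21, 22, 23} is a counterexample.

Consider the 3 integers 21, 22, 23. They lie in distinct residue classes modulo 5, since 3 ≤ 5.
Hence this collection has no pair with equal remainders mod 5, disproving the claim.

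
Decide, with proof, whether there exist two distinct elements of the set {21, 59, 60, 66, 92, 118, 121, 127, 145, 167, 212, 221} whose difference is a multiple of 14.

No such pair exists.

Two integers differ by a multiple of 14 exactly when they have the same residue mod 14. The residues are 21↦7, 59↦3, 60↦4, 66↦10, 92↦8, 118↦6, 121↦9, 127↦1, 145↦5, 167↦13, 212↦2, 221↦11.
These 12 residues are pairwise different, hence no difference of two elements is divisible by 14.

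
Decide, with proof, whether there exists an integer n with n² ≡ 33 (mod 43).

43 is prime, so by Euler's criterion 33 is a square mod 43 iff 33^((43−1)/2) = 33^21 ≡ 1 (mod 43).
Squaring successively (mod 43): 33^2 = 1089 ≡ 14; 33^4 ≡ 14² = 196 ≡ 24; 33^8 ≡ 24² = 576 ≡ 17; 33^16 ≡ 17² = 289 ≡ 31.
Since 21 = 16 + 4 + 1, 33^21 ≡ 31 · 24 · 33; multiplying out mod 43: 31·24 = 744 ≡ 13, then 13·33 = 429 ≡ 42. Thus 33^21 ≡ 42 ≡ −1 (mod 43).
The value −1 means 33 is a non-residue modulo 43, so n² ≡ 33 (mod 43) is impossible.

There is no such integer.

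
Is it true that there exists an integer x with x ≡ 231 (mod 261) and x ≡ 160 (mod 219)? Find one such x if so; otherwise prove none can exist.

No such integer exists.

gcd(261, 219) = 3. If x ≡ 231 (mod 261) and x ≡ 160 (mod 219), then x ≡ 231 (mod 3) and x ≡ 160 (mod 3).
But 231 mod 3 = 0 while 160 mod 3 = 1, a contradiction.
Therefore no such x exists.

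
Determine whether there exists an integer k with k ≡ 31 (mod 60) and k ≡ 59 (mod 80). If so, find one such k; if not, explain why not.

No, no such integer exists.

Reduce both congruences modulo 20, which divides 60 and 80: they say k ≡ 31 (mod 20) and k ≡ 59 (mod 20).
These are incompatible: 31 − 59 = -28 is not divisible by 20.
Therefore no such k exists.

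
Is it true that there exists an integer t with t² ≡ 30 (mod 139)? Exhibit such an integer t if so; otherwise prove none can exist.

t = 126

Take t = 126. Then 126² = 15876 = 114·139 + 30, so 126² ≡ 30 (mod 139).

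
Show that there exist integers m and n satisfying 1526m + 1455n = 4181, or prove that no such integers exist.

Since gcd(1526, 1455) = 1, every integer is an integer combination of 1526 and 1455.
Dividing repeatedly: 1526 = 1·1455 + 71, 1455 = 20·71 + 35, 71 = 2·35 + 1, 35 = 35·1 + 0.
Unwinding: 1 = 71 − 2·35 = 71 − 2·(1455 − 20·71) = −2·1455 + 41·71 = −2·1455 + 41·(1526 − 1·1455) = 41·1526 − 43·1455, i.e. 1526·41 + 1455·(-43) = 1.
Times 4181: 1526·171421 + 1455·(-179783) = 4181, so (171421, -179783) solves it.
The general solution is m = 171421 + 1455k, n = -179783 − 1526k; taking k = -117 gives the smaller pair m = 1186, n = -1241.
Check: 1526·1186 + 1455·(-1241) = 1809836 − 1805655 = 4181. ✓

m = 1186, n = -1241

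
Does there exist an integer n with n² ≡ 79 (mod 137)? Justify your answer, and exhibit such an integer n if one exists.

No, no such integer exists.

137 is prime, so by Euler's criterion 79 is a square mod 137 iff 79^((137−1)/2) = 79^68 ≡ 1 (mod 137).
Squaring successively (mod 137): 79^2 = 6241 ≡ 76; 79^4 ≡ 76² = 5776 ≡ 22; 79^8 ≡ 22² = 484 ≡ 73; 79^16 ≡ 73² = 5329 ≡ 123; 79^32 ≡ 123² = 15129 ≡ 59; 79^64 ≡ 59² = 3481 ≡ 56.
Since 68 = 64 + 4, 79^68 ≡ 56 · 22; multiplying out mod 137: 56·22 = 1232 ≡ 136. Thus 79^68 ≡ 136 ≡ −1 (mod 137).
The value −1 means 79 is a non-residue modulo 137, so n² ≡ 79 (mod 137) is impossible.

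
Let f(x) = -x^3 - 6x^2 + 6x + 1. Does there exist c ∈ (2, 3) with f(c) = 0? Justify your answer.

f(2) = -19 and f(3) = -62, both negative, so a sign-change argument is unavailable; we show f keeps this sign on the whole interval.
Substitute x = 2 + u, where 0 < u < 1 on the interval. Expanding, f(2 + u) = -u^3 - 12u^2 - 30u - 19.
The nonzero coefficients here are all negative, so for u > 0 every term is negative (or zero), and the constant term -19 is strictly negative.
So f is strictly negative on (2, 3); no root exists in the interval.

No such root exists.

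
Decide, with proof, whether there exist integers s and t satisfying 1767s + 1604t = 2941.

s = 1563, t = -1720

Since gcd(1767, 1604) = 1, every integer is an integer combination of 1767 and 1604.
Dividing repeatedly: 1767 = 1·1604 + 163, 1604 = 9·163 + 137, 163 = 1·137 + 26, 137 = 5·26 + 7, 26 = 3·7 + 5, 7 = 1·5 + 2, 5 = 2·2 + 1, 2 = 2·1 + 0.
Working back up the chain: 1 = 5 − 2·2 = 5 − 2·(7 − 1·5) = −2·7 + 3·5 = −2·7 + 3·(26 − 3·7) = 3·26 − 11·7 = 3·26 − 11·(137 − 5·26) = −11·137 + 58·26 = −11·137 + 58·(163 − 1·137) = 58·163 − 69·137 = 58·163 − 69·(1604 − 9·163) = −69·1604 + 679·163 = −69·1604 + 679·(1767 − 1·1604) = 679·1767 − 748·1604. So 1767·679 + 1604·(-748) = 1.
Multiplying through by 2941: s = 679·2941 = 1996939, t = (-748)·2941 = -2199868 is a solution.
The general solution is s = 1996939 + 1604k, t = -2199868 − 1767k; taking k = -1244 gives the smaller pair s = 1563, t = -1720.
Indeed 1767·1563 + 1604·(-1720) = 2761821 − 2758880 = 2941.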